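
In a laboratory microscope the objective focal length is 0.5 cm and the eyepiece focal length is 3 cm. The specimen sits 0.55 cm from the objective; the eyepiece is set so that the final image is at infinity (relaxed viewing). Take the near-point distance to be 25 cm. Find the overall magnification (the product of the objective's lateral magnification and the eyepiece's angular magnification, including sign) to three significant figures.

-83.3

Objective: 1/d_i = 1/f_obj - 1/d_o = 1/0.5 - 1/0.55 = 0.18182 cm^-1, so d_i = 5.500 cm.
m_obj = -d_i/d_o = -5.500/0.55 = -10.000.
Eyepiece angular magnification (image at infinity): M_eye = D/f_e = 25/3 = 8.333.
Overall M = m_obj x M_eye = (-10.000)(8.333) = -83.33.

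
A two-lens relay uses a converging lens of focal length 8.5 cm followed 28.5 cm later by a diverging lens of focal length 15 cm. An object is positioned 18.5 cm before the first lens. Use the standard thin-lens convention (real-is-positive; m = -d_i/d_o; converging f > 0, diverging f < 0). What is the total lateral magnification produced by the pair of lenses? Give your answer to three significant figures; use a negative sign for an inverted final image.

-0.459

First lens: d_i1 = 1/(1/8.5 - 1/18.5) = 15.725 cm.
m_1 = -(15.725)/18.5 = -0.8500.
Object distance for lens 2: d_o2 = 28.5 - 15.725 = 12.775 cm.
Second lens: d_i2 = 1/(1/(-15) - 1/(12.775)) = -6.899 cm.
m_2 = -(-6.899)/(12.775) = 0.5401.
Total m = m_1 x m_2 = (-0.8500)(0.5401) = -0.4590.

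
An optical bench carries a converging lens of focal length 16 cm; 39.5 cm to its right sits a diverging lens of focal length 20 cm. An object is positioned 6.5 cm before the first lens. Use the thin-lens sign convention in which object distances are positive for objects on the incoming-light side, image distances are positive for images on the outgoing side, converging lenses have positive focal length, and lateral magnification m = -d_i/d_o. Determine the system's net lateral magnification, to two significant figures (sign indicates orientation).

0.48

Applying the thin-lens equation to the first lens, 1/16 = 1/6.5 + 1/d_i1, which gives d_i1 = -10.947 cm.
Its lateral magnification is m_1 = -d_i1/d_o1 = -(-10.947)/6.5 = 1.6842.
The intermediate image is virtual, 10.947 cm to the left of lens 1, so d_o2 = L - d_i1 = 39.5 - (-10.947) = 50.447 cm.
Applying the thin-lens equation again with f_2 = -20 cm and d_o2 = 50.447 cm gives d_i2 = -14.322 cm.
m_2 = -(-14.322)/(50.447) = 0.2839.
The system's lateral magnification is m_1 m_2 = (1.6842)(0.2839) = 0.4781.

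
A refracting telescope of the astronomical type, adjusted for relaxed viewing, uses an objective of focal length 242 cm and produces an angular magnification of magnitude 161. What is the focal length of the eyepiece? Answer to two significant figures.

1.5 cm

|M| = f_obj/f_eye, so f_eye = f_obj/|M| = 242/161.0 = 1.503 cm.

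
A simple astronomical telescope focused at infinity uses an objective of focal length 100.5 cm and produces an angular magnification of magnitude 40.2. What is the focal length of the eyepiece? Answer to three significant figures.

2.50 cm

|M| = f_obj/f_eye, so f_eye = f_obj/|M| = 100.5/40.2 = 2.500 cm.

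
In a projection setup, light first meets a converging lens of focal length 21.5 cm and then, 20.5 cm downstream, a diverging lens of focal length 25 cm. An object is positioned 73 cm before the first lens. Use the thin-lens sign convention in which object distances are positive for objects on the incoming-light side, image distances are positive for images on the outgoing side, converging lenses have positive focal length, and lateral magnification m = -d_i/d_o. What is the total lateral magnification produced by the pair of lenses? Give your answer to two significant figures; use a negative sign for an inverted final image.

-0.69

First lens: d_i1 = 1/(1/21.5 - 1/73) = 30.476 cm.
m_1 = -(30.476)/73 = -0.4175.
Since 30.476 cm > 20.5 cm, the first image lies past the second lens and serves as a virtual object: d_o2 = L - d_i1 = -9.976 cm.
Second lens: d_i2 = 1/(1/(-25) - 1/(-9.976)) = 16.599 cm.
m_2 = -(16.599)/(-9.976) = 1.6640.
Total m = m_1 x m_2 = (-0.4175)(1.6640) = -0.6947.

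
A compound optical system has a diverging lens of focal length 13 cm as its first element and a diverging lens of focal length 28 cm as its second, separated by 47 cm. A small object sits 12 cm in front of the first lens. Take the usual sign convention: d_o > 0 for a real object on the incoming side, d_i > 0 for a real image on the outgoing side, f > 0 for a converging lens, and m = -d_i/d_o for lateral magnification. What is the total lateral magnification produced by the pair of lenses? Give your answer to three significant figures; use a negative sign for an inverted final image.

0.179

Lens 1: 1/d_i1 = 1/f_1 - 1/d_o1 = 1/(-13) - 1/12 = -0.16026 cm^-1, so d_i1 = -6.240 cm.
m_1 = -(-6.240)/12 = 0.5200.
The intermediate image is virtual, 6.240 cm to the left of lens 1, so d_o2 = L - d_i1 = 47 - (-6.240) = 53.240 cm.
Lens 2: 1/d_i2 = 1/f_2 - 1/d_o2 = 1/(-28) - 1/(53.240) = -0.05450 cm^-1, so d_i2 = -18.350 cm.
m_2 = -(-18.350)/(53.240) = 0.3447.
Total m = m_1 x m_2 = (0.5200)(0.3447) = 0.1792.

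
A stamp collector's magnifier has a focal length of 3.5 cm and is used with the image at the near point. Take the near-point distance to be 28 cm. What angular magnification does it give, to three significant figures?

M = 1 + D/f = 1 + 28/3.5 = 9.000.

9.00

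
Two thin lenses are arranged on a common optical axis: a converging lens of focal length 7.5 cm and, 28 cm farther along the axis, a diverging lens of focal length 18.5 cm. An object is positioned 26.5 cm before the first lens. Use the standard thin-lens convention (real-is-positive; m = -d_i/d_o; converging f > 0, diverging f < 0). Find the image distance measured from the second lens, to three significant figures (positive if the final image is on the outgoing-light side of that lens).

-9.00 cm

First lens: d_i1 = 1/(1/7.5 - 1/26.5) = 10.461 cm.
That image sits 17.539 cm in front of the second lens, so d_o2 = 17.539 cm.
Second lens: d_i2 = 1/(1/(-18.5) - 1/(17.539)) = -9.003 cm.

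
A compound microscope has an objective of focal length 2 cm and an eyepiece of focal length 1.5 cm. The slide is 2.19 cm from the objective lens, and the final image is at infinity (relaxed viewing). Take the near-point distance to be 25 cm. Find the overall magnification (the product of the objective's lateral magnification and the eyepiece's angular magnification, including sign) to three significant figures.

Objective: 1/d_i = 1/f_obj - 1/d_o = 1/2 - 1/2.19 = 0.04338 cm^-1, so d_i = 23.053 cm.
m_obj = -d_i/d_o = -23.053/2.19 = -10.526.
Eyepiece angular magnification (image at infinity): M_eye = D/f_e = 25/1.5 = 16.667.
Overall M = m_obj x M_eye = (-10.526)(16.667) = -175.44.

-175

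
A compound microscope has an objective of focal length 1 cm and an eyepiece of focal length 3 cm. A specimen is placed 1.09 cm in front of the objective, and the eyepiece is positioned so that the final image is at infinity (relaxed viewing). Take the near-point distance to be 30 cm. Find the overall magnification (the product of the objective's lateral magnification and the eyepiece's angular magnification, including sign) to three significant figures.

Objective: 1/d_i = 1/f_obj - 1/d_o = 1/1 - 1/1.09 = 0.08257 cm^-1, so d_i = 12.111 cm.
m_obj = -d_i/d_o = -12.111/1.09 = -11.111.
Eyepiece angular magnification (image at infinity): M_eye = D/f_e = 30/3 = 10.000.
Overall M = m_obj x M_eye = (-11.111)(10.000) = -111.11.

-111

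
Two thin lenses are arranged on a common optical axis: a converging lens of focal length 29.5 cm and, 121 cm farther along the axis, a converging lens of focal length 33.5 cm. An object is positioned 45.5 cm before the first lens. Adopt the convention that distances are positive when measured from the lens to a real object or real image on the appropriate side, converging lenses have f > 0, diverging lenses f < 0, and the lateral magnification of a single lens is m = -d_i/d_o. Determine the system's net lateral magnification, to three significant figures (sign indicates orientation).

Applying the thin-lens equation to the first lens, 1/29.5 = 1/45.5 + 1/d_i1, which gives d_i1 = 83.891 cm.
Its lateral magnification is m_1 = -d_i1/d_o1 = -(83.891)/45.5 = -1.8438.
The intermediate image is 83.891 cm to the right of lens 1, so d_o2 = L - d_i1 = 121 - 83.891 = 37.109 cm.
Applying the thin-lens equation again with f_2 = 33.5 cm and d_o2 = 37.109 cm gives d_i2 = 344.426 cm.
m_2 = -(344.426)/(37.109) = -9.2814.
Overall magnification: m = m_1 m_2 = 17.1126.

17.1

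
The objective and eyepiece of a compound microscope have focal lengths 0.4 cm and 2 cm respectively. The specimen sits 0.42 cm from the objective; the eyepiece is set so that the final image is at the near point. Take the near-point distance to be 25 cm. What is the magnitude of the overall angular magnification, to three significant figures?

270

Objective: 1/d_i = 1/f_obj - 1/d_o = 1/0.4 - 1/0.42 = 0.11905 cm^-1, so d_i = 8.400 cm.
m_obj = -d_i/d_o = -8.400/0.42 = -20.000.
Eyepiece angular magnification (image at near point): M_eye = 1 + D/f_e = 1 + 25/2 = 13.500.
Overall M = m_obj x M_eye = (-20.000)(13.500) = -270.00.
|M| = 270.00.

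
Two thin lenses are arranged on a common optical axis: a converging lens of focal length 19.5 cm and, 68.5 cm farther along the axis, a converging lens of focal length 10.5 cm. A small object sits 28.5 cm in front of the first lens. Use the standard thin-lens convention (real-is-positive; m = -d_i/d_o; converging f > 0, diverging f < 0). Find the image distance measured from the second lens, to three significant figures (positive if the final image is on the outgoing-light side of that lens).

Applying the thin-lens equation to the first lens, 1/19.5 = 1/28.5 + 1/d_i1, which gives d_i1 = 61.750 cm.
That image sits 6.750 cm in front of the second lens, so d_o2 = 6.750 cm.
Applying the thin-lens equation again with f_2 = 10.5 cm and d_o2 = 6.750 cm gives d_i2 = -18.900 cm.

-18.9 cm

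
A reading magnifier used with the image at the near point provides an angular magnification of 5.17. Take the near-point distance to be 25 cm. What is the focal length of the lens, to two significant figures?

6.0 cm

For the image at the near point, M = 1 + D/f.
f = D/(M - 1) = 25/(5.17 - 1) = 5.995 cm.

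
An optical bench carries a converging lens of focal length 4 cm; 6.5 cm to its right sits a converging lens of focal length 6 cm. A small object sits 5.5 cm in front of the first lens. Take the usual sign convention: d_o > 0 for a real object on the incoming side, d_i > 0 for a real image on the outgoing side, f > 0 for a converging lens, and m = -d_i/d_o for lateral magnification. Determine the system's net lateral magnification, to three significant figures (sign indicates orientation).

First lens: d_i1 = 1/(1/4 - 1/5.5) = 14.667 cm.
m_1 = -(14.667)/5.5 = -2.6667.
Since 14.667 cm > 6.5 cm, the first image lies past the second lens and serves as a virtual object: d_o2 = L - d_i1 = -8.167 cm.
Second lens: d_i2 = 1/(1/6 - 1/(-8.167)) = 3.459 cm.
m_2 = -(3.459)/(-8.167) = 0.4235.
Total m = m_1 x m_2 = (-2.6667)(0.4235) = -1.1294.

-1.13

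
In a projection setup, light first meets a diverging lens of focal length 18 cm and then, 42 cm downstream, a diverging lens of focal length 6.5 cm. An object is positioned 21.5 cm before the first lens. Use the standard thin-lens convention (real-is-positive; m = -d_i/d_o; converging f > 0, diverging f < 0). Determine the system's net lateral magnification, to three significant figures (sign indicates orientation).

0.0508

Applying the thin-lens equation to the first lens, 1/(-18) = 1/21.5 + 1/d_i1, which gives d_i1 = -9.797 cm.
Its lateral magnification is m_1 = -d_i1/d_o1 = -(-9.797)/21.5 = 0.4557.
The intermediate image is virtual, 9.797 cm to the left of lens 1, so d_o2 = L - d_i1 = 42 - (-9.797) = 51.797 cm.
Applying the thin-lens equation again with f_2 = -6.5 cm and d_o2 = 51.797 cm gives d_i2 = -5.775 cm.
m_2 = -(-5.775)/(51.797) = 0.1115.
Total m = m_1 x m_2 = (0.4557)(0.1115) = 0.0508.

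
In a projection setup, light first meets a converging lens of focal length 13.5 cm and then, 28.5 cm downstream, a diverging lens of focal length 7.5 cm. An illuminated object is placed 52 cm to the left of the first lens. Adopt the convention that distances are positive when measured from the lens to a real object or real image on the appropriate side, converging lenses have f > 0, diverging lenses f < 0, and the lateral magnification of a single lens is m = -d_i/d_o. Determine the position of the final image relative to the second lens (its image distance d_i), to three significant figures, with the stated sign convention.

First lens: d_i1 = 1/(1/13.5 - 1/52) = 18.234 cm.
The intermediate image is 18.234 cm to the right of lens 1, so d_o2 = L - d_i1 = 28.5 - 18.234 = 10.266 cm.
Second lens: d_i2 = 1/(1/(-7.5) - 1/(10.266)) = -4.334 cm.

-4.33 cm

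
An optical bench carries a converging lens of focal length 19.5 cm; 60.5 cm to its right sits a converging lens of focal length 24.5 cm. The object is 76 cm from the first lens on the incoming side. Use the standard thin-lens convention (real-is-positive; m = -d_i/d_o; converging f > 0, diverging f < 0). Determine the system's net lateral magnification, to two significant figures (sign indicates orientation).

Applying the thin-lens equation to the first lens, 1/19.5 = 1/76 + 1/d_i1, which gives d_i1 = 26.230 cm.
Its lateral magnification is m_1 = -d_i1/d_o1 = -(26.230)/76 = -0.3451.
Object distance for lens 2: d_o2 = 60.5 - 26.230 = 34.270 cm.
Applying the thin-lens equation again with f_2 = 24.5 cm and d_o2 = 34.270 cm gives d_i2 = 85.939 cm.
m_2 = -(85.939)/(34.270) = -2.5077.
The system's lateral magnification is m_1 m_2 = (-0.3451)(-2.5077) = 0.8655.

0.87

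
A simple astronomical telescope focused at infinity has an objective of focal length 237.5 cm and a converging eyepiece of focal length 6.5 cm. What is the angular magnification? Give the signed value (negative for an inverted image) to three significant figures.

M = -f_obj/f_eye = -237.5/(6.5) = -36.538.

-36.5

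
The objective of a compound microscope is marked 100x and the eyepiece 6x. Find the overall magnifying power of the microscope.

The overall magnification of a compound microscope is the product of the objective and eyepiece magnifications:
M = M_obj x M_eye = 100 x 6 = 600.

600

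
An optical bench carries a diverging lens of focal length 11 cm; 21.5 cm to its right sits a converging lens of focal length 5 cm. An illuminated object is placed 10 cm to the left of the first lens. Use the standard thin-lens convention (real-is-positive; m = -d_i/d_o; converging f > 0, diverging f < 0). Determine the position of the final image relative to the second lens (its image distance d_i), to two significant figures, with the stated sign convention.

6.2 cm

First lens: d_i1 = 1/(1/(-11) - 1/10) = -5.238 cm.
The intermediate image is virtual, 5.238 cm to the left of lens 1, so d_o2 = L - d_i1 = 21.5 - (-5.238) = 26.738 cm.
Second lens: d_i2 = 1/(1/5 - 1/(26.738)) = 6.150 cm.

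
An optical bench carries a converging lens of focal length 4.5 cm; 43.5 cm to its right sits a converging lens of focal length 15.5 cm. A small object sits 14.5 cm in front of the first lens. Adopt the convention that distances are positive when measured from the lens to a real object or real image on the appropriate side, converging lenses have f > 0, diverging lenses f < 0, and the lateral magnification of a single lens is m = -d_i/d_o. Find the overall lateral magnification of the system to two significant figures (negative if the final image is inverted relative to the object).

0.32

Applying the thin-lens equation to the first lens, 1/4.5 = 1/14.5 + 1/d_i1, which gives d_i1 = 6.525 cm.
Its lateral magnification is m_1 = -d_i1/d_o1 = -(6.525)/14.5 = -0.4500.
That image sits 36.975 cm in front of the second lens, so d_o2 = 36.975 cm.
Applying the thin-lens equation again with f_2 = 15.5 cm and d_o2 = 36.975 cm gives d_i2 = 26.687 cm.
m_2 = -(26.687)/(36.975) = -0.7218.
The system's lateral magnification is m_1 m_2 = (-0.4500)(-0.7218) = 0.3248.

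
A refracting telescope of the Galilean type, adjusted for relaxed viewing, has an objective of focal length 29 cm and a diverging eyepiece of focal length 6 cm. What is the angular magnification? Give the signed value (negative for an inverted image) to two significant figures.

M = -f_obj/f_eye = -29/(-6) = 4.833.

4.8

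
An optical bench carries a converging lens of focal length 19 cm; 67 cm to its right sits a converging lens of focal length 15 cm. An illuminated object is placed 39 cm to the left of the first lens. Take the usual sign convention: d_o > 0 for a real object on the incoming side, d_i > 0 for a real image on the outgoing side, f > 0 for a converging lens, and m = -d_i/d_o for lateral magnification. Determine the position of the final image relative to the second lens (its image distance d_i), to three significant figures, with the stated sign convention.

30.1 cm

Applying the thin-lens equation to the first lens, 1/19 = 1/39 + 1/d_i1, which gives d_i1 = 37.050 cm.
The intermediate image is 37.050 cm to the right of lens 1, so d_o2 = L - d_i1 = 67 - 37.050 = 29.950 cm.
Applying the thin-lens equation again with f_2 = 15 cm and d_o2 = 29.950 cm gives d_i2 = 30.050 cm.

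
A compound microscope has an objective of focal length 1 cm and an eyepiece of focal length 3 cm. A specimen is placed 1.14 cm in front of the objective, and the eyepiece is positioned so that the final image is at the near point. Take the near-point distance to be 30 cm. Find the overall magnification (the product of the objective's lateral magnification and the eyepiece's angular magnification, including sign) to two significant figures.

Objective: 1/d_i = 1/f_obj - 1/d_o = 1/1 - 1/1.14 = 0.12281 cm^-1, so d_i = 8.143 cm.
m_obj = -d_i/d_o = -8.143/1.14 = -7.143.
Eyepiece angular magnification (image at near point): M_eye = 1 + D/f_e = 1 + 30/3 = 11.000.
Overall M = m_obj x M_eye = (-7.143)(11.000) = -78.57.

-79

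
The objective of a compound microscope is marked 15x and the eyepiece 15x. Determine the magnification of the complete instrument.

225

The overall magnification of a compound microscope is the product of the objective and eyepiece magnifications:
M = M_obj x M_eye = 15 x 15 = 225.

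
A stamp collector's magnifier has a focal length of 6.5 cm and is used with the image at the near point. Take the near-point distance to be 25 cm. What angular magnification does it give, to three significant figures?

4.85

M = 1 + D/f = 1 + 25/6.5 = 4.846.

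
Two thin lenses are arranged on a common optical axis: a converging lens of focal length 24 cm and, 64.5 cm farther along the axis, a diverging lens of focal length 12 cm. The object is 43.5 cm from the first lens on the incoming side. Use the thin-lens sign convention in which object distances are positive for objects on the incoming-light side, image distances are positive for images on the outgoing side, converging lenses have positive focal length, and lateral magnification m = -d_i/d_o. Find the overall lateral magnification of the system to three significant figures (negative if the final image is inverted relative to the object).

Applying the thin-lens equation to the first lens, 1/24 = 1/43.5 + 1/d_i1, which gives d_i1 = 53.538 cm.
Its lateral magnification is m_1 = -d_i1/d_o1 = -(53.538)/43.5 = -1.2308.
That image sits 10.962 cm in front of the second lens, so d_o2 = 10.962 cm.
Applying the thin-lens equation again with f_2 = -12 cm and d_o2 = 10.962 cm gives d_i2 = -5.729 cm.
m_2 = -(-5.729)/(10.962) = 0.5226.
The system's lateral magnification is m_1 m_2 = (-1.2308)(0.5226) = -0.6432.

-0.643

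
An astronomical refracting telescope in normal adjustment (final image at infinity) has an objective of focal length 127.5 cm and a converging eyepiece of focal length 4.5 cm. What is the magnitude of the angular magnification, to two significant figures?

|M| = f_obj/|f_eye| = 127.5/4.5 = 28.333.

28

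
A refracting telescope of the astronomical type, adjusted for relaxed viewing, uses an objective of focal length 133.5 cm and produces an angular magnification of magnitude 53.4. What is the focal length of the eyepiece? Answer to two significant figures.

|M| = f_obj/f_eye, so f_eye = f_obj/|M| = 133.5/53.4 = 2.500 cm.

2.5 cm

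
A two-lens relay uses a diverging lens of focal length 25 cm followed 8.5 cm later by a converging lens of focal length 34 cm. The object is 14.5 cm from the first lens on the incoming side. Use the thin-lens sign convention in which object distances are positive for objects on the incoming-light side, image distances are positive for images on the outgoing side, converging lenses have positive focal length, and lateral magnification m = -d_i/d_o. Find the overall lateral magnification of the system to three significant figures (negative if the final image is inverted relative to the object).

1.32

First lens: d_i1 = 1/(1/(-25) - 1/14.5) = -9.177 cm.
m_1 = -(-9.177)/14.5 = 0.6329.
With d_i1 < 0 the first image is virtual and lies on the object side; the object distance for lens 2 is d_o2 = 8.5 - (-9.177) = 17.677 cm.
Second lens: d_i2 = 1/(1/34 - 1/(17.677)) = -36.821 cm.
m_2 = -(-36.821)/(17.677) = 2.0830.
The system's lateral magnification is m_1 m_2 = (0.6329)(2.0830) = 1.3183.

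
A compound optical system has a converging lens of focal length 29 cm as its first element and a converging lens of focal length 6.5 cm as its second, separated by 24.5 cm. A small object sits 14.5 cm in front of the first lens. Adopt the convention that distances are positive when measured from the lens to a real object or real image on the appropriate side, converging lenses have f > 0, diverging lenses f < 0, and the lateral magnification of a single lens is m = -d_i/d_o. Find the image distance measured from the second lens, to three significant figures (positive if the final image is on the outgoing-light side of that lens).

7.40 cm

Applying the thin-lens equation to the first lens, 1/29 = 1/14.5 + 1/d_i1, which gives d_i1 = -29.000 cm.
The intermediate image is virtual, 29.000 cm to the left of lens 1, so d_o2 = L - d_i1 = 24.5 - (-29.000) = 53.500 cm.
Applying the thin-lens equation again with f_2 = 6.5 cm and d_o2 = 53.500 cm gives d_i2 = 7.399 cm.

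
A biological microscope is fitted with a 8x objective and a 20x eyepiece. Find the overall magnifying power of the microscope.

The overall magnification of a compound microscope is the product of the objective and eyepiece magnifications:
M = M_obj x M_eye = 8 x 20 = 160.

160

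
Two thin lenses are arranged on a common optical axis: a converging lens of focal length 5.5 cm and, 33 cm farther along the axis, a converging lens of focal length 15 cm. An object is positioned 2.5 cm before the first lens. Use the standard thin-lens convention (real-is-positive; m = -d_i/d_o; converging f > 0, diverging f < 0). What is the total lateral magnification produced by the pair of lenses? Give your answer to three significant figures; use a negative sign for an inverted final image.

First lens: d_i1 = 1/(1/5.5 - 1/2.5) = -4.583 cm.
m_1 = -(-4.583)/2.5 = 1.8333.
The intermediate image is virtual, 4.583 cm to the left of lens 1, so d_o2 = L - d_i1 = 33 - (-4.583) = 37.583 cm.
Second lens: d_i2 = 1/(1/15 - 1/(37.583)) = 24.963 cm.
m_2 = -(24.963)/(37.583) = -0.6642.
Total m = m_1 x m_2 = (1.8333)(-0.6642) = -1.2177.

-1.22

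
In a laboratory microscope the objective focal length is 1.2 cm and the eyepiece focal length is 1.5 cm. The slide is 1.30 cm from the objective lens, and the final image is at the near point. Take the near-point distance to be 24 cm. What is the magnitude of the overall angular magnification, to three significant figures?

Objective: 1/d_i = 1/f_obj - 1/d_o = 1/1.2 - 1/1.30 = 0.06410 cm^-1, so d_i = 15.600 cm.
m_obj = -d_i/d_o = -15.600/1.30 = -12.000.
Eyepiece angular magnification (image at near point): M_eye = 1 + D/f_e = 1 + 24/1.5 = 17.000.
Overall M = m_obj x M_eye = (-12.000)(17.000) = -204.00.
|M| = 204.00.

204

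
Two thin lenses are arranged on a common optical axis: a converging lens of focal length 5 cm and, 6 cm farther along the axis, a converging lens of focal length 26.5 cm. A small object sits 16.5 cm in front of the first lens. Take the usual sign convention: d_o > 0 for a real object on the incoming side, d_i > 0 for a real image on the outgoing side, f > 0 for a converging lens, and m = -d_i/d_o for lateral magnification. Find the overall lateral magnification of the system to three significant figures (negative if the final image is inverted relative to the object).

-0.416

Applying the thin-lens equation to the first lens, 1/5 = 1/16.5 + 1/d_i1, which gives d_i1 = 7.174 cm.
Its lateral magnification is m_1 = -d_i1/d_o1 = -(7.174)/16.5 = -0.4348.
Since 7.174 cm > 6 cm, the first image lies past the second lens and serves as a virtual object: d_o2 = L - d_i1 = -1.174 cm.
Applying the thin-lens equation again with f_2 = 26.5 cm and d_o2 = -1.174 cm gives d_i2 = 1.124 cm.
m_2 = -(1.124)/(-1.174) = 0.9576.
Overall magnification: m = m_1 m_2 = -0.4163.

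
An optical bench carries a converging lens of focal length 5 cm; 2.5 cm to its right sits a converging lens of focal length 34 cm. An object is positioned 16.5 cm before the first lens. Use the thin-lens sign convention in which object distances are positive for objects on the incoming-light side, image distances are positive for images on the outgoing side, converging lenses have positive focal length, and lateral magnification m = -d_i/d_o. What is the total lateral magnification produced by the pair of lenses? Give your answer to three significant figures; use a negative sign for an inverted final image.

Applying the thin-lens equation to the first lens, 1/5 = 1/16.5 + 1/d_i1, which gives d_i1 = 7.174 cm.
Its lateral magnification is m_1 = -d_i1/d_o1 = -(7.174)/16.5 = -0.4348.
This image would form 7.174 cm past lens 1, i.e. 4.674 cm beyond lens 2, so it is a virtual object for lens 2: d_o2 = 2.5 - 7.174 = -4.674 cm.
Applying the thin-lens equation again with f_2 = 34 cm and d_o2 = -4.674 cm gives d_i2 = 4.109 cm.
m_2 = -(4.109)/(-4.674) = 0.8791.
Total m = m_1 x m_2 = (-0.4348)(0.8791) = -0.3822.

-0.382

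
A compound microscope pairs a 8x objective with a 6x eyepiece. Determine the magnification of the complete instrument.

The overall magnification of a compound microscope is the product of the objective and eyepiece magnifications:
M = M_obj x M_eye = 8 x 6 = 48.

48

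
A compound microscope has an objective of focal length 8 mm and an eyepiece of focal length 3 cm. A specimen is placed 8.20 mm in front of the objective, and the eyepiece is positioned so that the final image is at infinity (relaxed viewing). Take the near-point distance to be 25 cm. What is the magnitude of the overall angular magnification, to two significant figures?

330

Convert to cm: f_obj = 8 mm = 0.8 cm; d_o = 8.20 mm = 0.82 cm.
Objective: 1/d_i = 1/f_obj - 1/d_o = 1/0.8 - 1/0.82 = 0.03049 cm^-1, so d_i = 32.800 cm.
m_obj = -d_i/d_o = -32.800/0.82 = -40.000.
Eyepiece angular magnification (image at infinity): M_eye = D/f_e = 25/3 = 8.333.
Overall M = m_obj x M_eye = (-40.000)(8.333) = -333.33.
|M| = 333.33.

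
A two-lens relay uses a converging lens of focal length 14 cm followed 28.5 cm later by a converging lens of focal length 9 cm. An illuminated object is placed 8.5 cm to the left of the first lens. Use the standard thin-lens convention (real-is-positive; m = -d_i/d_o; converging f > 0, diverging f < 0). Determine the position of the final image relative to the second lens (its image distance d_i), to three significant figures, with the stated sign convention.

11.0 cm

First lens: d_i1 = 1/(1/14 - 1/8.5) = -21.636 cm.
The intermediate image is virtual, 21.636 cm to the left of lens 1, so d_o2 = L - d_i1 = 28.5 - (-21.636) = 50.136 cm.
Second lens: d_i2 = 1/(1/9 - 1/(50.136)) = 10.969 cm.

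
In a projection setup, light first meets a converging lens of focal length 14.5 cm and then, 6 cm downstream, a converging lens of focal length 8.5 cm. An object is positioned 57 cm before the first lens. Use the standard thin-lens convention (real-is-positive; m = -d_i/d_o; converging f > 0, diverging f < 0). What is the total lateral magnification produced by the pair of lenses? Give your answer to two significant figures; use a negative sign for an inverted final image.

Applying the thin-lens equation to the first lens, 1/14.5 = 1/57 + 1/d_i1, which gives d_i1 = 19.447 cm.
Its lateral magnification is m_1 = -d_i1/d_o1 = -(19.447)/57 = -0.3412.
Since 19.447 cm > 6 cm, the first image lies past the second lens and serves as a virtual object: d_o2 = L - d_i1 = -13.447 cm.
Applying the thin-lens equation again with f_2 = 8.5 cm and d_o2 = -13.447 cm gives d_i2 = 5.208 cm.
m_2 = -(5.208)/(-13.447) = 0.3873.
Overall magnification: m = m_1 m_2 = -0.1321.

-0.13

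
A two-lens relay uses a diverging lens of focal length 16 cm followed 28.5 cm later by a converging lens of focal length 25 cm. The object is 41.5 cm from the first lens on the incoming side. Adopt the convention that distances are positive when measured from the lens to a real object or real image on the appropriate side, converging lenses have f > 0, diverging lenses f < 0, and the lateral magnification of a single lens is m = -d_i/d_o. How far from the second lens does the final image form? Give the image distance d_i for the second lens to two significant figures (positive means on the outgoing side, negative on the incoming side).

First lens: d_i1 = 1/(1/(-16) - 1/41.5) = -11.548 cm.
The intermediate image is virtual, 11.548 cm to the left of lens 1, so d_o2 = L - d_i1 = 28.5 - (-11.548) = 40.048 cm.
Second lens: d_i2 = 1/(1/25 - 1/(40.048)) = 66.534 cm.

67 cm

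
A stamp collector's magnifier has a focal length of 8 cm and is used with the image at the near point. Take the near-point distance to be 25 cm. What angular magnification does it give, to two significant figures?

4.1

M = 1 + D/f = 1 + 25/8 = 4.125.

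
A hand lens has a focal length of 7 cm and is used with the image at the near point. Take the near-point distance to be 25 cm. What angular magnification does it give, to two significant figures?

4.6

M = 1 + D/f = 1 + 25/7 = 4.571.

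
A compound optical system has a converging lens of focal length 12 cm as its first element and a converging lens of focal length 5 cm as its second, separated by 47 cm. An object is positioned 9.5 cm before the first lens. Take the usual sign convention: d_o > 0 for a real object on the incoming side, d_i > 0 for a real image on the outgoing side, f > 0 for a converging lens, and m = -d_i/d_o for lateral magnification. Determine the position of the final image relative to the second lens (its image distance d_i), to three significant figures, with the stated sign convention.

Lens 1: 1/d_i1 = 1/f_1 - 1/d_o1 = 1/12 - 1/9.5 = -0.02193 cm^-1, so d_i1 = -45.600 cm.
With d_i1 < 0 the first image is virtual and lies on the object side; the object distance for lens 2 is d_o2 = 47 - (-45.600) = 92.600 cm.
Lens 2: 1/d_i2 = 1/f_2 - 1/d_o2 = 1/5 - 1/(92.600) = 0.18920 cm^-1, so d_i2 = 5.285 cm.

5.29 cm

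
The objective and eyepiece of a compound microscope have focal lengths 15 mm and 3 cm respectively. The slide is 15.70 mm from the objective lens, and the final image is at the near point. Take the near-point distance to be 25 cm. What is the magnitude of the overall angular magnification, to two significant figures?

200

Convert to cm: f_obj = 15 mm = 1.5 cm; d_o = 15.70 mm = 1.57 cm.
Objective: 1/d_i = 1/f_obj - 1/d_o = 1/1.5 - 1/1.57 = 0.02972 cm^-1, so d_i = 33.643 cm.
m_obj = -d_i/d_o = -33.643/1.57 = -21.429.
Eyepiece angular magnification (image at near point): M_eye = 1 + D/f_e = 1 + 25/3 = 9.333.
Overall M = m_obj x M_eye = (-21.429)(9.333) = -200.00.
|M| = 200.00.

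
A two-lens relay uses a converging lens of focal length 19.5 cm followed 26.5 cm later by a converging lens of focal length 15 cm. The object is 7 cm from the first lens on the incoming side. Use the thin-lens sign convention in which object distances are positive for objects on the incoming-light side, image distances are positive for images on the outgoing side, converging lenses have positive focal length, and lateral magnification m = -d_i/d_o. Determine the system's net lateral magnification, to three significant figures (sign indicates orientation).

Lens 1: 1/d_i1 = 1/f_1 - 1/d_o1 = 1/19.5 - 1/7 = -0.09158 cm^-1, so d_i1 = -10.920 cm.
m_1 = -(-10.920)/7 = 1.5600.
With d_i1 < 0 the first image is virtual and lies on the object side; the object distance for lens 2 is d_o2 = 26.5 - (-10.920) = 37.420 cm.
Lens 2: 1/d_i2 = 1/f_2 - 1/d_o2 = 1/15 - 1/(37.420) = 0.03994 cm^-1, so d_i2 = 25.036 cm.
m_2 = -(25.036)/(37.420) = -0.6690.
The system's lateral magnification is m_1 m_2 = (1.5600)(-0.6690) = -1.0437.

-1.04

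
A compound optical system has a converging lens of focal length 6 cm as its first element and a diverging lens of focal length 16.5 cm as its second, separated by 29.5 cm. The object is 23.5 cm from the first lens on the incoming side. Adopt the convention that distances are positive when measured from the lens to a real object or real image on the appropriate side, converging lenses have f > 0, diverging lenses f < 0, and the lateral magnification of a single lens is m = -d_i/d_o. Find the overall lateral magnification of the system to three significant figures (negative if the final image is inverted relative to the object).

Applying the thin-lens equation to the first lens, 1/6 = 1/23.5 + 1/d_i1, which gives d_i1 = 8.057 cm.
Its lateral magnification is m_1 = -d_i1/d_o1 = -(8.057)/23.5 = -0.3429.
Object distance for lens 2: d_o2 = 29.5 - 8.057 = 21.443 cm.
Applying the thin-lens equation again with f_2 = -16.5 cm and d_o2 = 21.443 cm gives d_i2 = -9.325 cm.
m_2 = -(-9.325)/(21.443) = 0.4349.
Overall magnification: m = m_1 m_2 = -0.1491.

-0.149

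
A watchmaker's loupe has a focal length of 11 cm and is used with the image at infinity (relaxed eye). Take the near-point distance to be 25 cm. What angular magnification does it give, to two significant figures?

2.3

M = D/f = 25/11 = 2.273.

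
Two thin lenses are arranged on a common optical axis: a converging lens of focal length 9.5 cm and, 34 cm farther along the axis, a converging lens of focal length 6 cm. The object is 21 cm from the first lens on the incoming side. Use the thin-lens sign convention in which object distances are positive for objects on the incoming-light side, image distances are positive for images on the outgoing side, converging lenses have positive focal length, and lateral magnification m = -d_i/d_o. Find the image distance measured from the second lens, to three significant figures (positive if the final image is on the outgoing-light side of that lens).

9.38 cm

Applying the thin-lens equation to the first lens, 1/9.5 = 1/21 + 1/d_i1, which gives d_i1 = 17.348 cm.
That image sits 16.652 cm in front of the second lens, so d_o2 = 16.652 cm.
Applying the thin-lens equation again with f_2 = 6 cm and d_o2 = 16.652 cm gives d_i2 = 9.380 cm.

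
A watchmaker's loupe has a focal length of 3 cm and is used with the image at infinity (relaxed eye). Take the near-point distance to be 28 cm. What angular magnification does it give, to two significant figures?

M = D/f = 28/3 = 9.333.

9.3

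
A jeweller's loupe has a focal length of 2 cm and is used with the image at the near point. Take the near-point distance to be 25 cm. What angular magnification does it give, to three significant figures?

13.5

M = 1 + D/f = 1 + 25/2 = 13.500.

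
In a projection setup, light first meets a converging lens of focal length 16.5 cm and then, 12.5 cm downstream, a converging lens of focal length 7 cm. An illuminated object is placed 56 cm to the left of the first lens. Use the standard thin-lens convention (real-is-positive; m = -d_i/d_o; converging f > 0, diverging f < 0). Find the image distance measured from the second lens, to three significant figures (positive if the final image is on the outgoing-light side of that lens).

4.26 cm

Applying the thin-lens equation to the first lens, 1/16.5 = 1/56 + 1/d_i1, which gives d_i1 = 23.392 cm.
Since 23.392 cm > 12.5 cm, the first image lies past the second lens and serves as a virtual object: d_o2 = L - d_i1 = -10.892 cm.
Applying the thin-lens equation again with f_2 = 7 cm and d_o2 = -10.892 cm gives d_i2 = 4.261 cm.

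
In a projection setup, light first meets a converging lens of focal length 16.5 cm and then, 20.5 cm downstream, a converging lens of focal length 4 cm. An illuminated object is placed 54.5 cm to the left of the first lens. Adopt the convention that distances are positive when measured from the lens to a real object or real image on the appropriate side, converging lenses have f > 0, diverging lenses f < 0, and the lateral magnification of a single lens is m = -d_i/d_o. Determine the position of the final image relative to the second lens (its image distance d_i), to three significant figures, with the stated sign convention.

1.77 cm

First lens: d_i1 = 1/(1/16.5 - 1/54.5) = 23.664 cm.
Since 23.664 cm > 20.5 cm, the first image lies past the second lens and serves as a virtual object: d_o2 = L - d_i1 = -3.164 cm.
Second lens: d_i2 = 1/(1/4 - 1/(-3.164)) = 1.767 cm.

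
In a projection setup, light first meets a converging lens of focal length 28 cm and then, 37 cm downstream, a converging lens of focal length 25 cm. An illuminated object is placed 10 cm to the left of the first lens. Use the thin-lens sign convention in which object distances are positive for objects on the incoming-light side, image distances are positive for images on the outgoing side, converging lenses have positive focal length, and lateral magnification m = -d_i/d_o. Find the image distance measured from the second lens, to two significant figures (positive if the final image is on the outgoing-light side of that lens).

Applying the thin-lens equation to the first lens, 1/28 = 1/10 + 1/d_i1, which gives d_i1 = -15.556 cm.
With d_i1 < 0 the first image is virtual and lies on the object side; the object distance for lens 2 is d_o2 = 37 - (-15.556) = 52.556 cm.
Applying the thin-lens equation again with f_2 = 25 cm and d_o2 = 52.556 cm gives d_i2 = 47.681 cm.

48 cm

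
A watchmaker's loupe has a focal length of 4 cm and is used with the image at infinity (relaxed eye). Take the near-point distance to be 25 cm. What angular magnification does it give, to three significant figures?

6.25

M = D/f = 25/4 = 6.250.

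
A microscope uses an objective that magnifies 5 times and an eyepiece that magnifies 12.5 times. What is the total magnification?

The overall magnification of a compound microscope is the product of the objective and eyepiece magnifications:
M = M_obj x M_eye = 5 x 12.5 = 62.5.

62.5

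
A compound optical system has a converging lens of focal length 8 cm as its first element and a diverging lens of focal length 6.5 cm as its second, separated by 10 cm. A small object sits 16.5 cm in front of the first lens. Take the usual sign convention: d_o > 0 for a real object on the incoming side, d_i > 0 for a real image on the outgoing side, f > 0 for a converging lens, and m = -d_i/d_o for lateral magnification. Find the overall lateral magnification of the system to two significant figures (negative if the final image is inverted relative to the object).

-6.3

First lens: d_i1 = 1/(1/8 - 1/16.5) = 15.529 cm.
m_1 = -(15.529)/16.5 = -0.9412.
This image would form 15.529 cm past lens 1, i.e. 5.529 cm beyond lens 2, so it is a virtual object for lens 2: d_o2 = 10 - 15.529 = -5.529 cm.
Second lens: d_i2 = 1/(1/(-6.5) - 1/(-5.529)) = 37.030 cm.
m_2 = -(37.030)/(-5.529) = 6.6970.
The system's lateral magnification is m_1 m_2 = (-0.9412)(6.6970) = -6.3030.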